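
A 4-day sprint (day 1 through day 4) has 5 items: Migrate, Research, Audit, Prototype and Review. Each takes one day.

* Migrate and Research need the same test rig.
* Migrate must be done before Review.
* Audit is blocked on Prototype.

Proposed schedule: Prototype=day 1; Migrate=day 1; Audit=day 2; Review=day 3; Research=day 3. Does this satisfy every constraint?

Yes, all constraints hold

Audit is blocked on Prototype — holds.
Migrate and Research need the same test rig — holds.
Migrate must be done before Review — holds.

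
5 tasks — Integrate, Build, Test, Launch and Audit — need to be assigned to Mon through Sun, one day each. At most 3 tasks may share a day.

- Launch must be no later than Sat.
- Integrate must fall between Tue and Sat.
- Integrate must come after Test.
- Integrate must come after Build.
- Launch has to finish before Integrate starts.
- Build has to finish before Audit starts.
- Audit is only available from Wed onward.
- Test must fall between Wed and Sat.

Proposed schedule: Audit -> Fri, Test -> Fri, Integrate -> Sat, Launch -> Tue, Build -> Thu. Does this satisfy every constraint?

Integrate must fall between Tue and Sat — holds.
Launch has to finish before Integrate starts — holds.
Test must fall between Wed and Sat — holds.
Integrate must come after Test — holds.
Integrate must come after Build — holds.
Launch must be no later than Sat — holds.
Build has to finish before Audit starts — holds.
Audit is only available from Wed onward — holds.
At most 3 tasks may share a day — holds.

Yes, all constraints hold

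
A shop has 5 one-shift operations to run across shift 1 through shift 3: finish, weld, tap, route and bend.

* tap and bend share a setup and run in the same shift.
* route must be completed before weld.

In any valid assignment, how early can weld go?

shift 2

Precedence pushes weld to at least shift 2.
weld at shift 2 is achievable: weld in shift 2, route in shift 1, bend in shift 1, tap in shift 1, finish in shift 1.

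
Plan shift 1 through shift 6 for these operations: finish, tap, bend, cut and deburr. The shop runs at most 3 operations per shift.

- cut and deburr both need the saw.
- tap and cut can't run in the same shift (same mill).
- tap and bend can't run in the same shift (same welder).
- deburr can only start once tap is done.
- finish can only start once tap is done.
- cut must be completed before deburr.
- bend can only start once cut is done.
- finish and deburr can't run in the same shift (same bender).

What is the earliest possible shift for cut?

shift 1

Downstream work caps cut at shift 5.
cut at shift 1 is achievable: cut=shift 1, finish=shift 4, tap=shift 2, bend=shift 3, deburr=shift 3.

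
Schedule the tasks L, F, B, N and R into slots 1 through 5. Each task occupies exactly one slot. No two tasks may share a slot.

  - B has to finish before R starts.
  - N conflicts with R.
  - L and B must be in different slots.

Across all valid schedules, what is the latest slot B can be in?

4

Downstream work caps B at 4.
B at 4 is achievable: B in 4; N in 3; L in 1; F in 2; R in 5.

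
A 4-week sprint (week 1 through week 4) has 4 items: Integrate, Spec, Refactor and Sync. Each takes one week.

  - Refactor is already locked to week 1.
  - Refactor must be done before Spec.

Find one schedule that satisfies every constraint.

Refactor in week 1, Sync in week 1, Spec in week 2, Integrate in week 1

Checking: Refactor(week 1) before Spec(week 2); Refactor=week 1 in [week 1,week 1].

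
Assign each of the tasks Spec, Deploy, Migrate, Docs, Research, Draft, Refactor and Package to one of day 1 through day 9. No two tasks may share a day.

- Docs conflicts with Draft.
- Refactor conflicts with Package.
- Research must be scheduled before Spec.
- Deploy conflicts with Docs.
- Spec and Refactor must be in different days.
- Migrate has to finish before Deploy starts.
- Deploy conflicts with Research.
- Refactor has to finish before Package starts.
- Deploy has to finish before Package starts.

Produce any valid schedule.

Research in day 5; Package in day 4; Docs in day 7; Spec in day 6; Deploy in day 2; Refactor in day 3; Draft in day 8; Migrate in day 1

Checking: Refactor(day 3) before Package(day 4); Deploy(day 2) before Package(day 4); Migrate(day 1) before Deploy(day 2); Research(day 5) before Spec(day 6); Docs(day 7) != Draft(day 8); Refactor(day 3) != Package(day 4); Deploy(day 2) != Docs(day 7); Spec(day 6) != Refactor(day 3); Deploy(day 2) != Research(day 5); max 1 per day (cap 1).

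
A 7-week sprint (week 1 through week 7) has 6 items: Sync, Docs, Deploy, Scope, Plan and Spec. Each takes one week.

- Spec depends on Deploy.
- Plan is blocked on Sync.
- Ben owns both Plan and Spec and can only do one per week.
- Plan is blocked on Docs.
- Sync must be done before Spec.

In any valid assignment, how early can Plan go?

week 2

Precedence pushes Plan to at least week 2.
Plan at week 2 is achievable: Plan -> week 2, Docs -> week 1, Scope -> week 1, Deploy -> week 1, Spec -> week 3, Sync -> week 1.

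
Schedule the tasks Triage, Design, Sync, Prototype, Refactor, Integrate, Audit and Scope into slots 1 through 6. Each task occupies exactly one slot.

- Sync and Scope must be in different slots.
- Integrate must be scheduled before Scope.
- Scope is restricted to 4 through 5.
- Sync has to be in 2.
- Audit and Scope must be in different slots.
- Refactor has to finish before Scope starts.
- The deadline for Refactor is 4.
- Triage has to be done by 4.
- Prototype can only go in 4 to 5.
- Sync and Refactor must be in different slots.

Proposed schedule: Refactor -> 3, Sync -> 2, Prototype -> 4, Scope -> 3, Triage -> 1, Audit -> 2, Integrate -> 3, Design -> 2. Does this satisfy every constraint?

No. Scope is restricted to 4 through 5 is not satisfied.

Sync and Scope must be in different slots — holds.
Integrate must be scheduled before Scope — violated.
Triage has to be done by 4 — holds.
Audit and Scope must be in different slots — holds.
Prototype can only go in 4 to 5 — holds.
Scope is restricted to 4 through 5 — violated.
Sync and Refactor must be in different slots — holds.
Sync has to be in 2 — holds.
Refactor has to finish before Scope starts — violated.
The deadline for Refactor is 4 — holds.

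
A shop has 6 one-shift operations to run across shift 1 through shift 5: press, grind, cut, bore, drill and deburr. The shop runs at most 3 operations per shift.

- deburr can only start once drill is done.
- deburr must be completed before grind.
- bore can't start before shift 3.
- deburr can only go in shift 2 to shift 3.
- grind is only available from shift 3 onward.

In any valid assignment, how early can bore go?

Bore is available from shift 3.
bore at shift 3 is achievable: deburr=shift 2; bore=shift 3; cut=shift 1; press=shift 1; drill=shift 1; grind=shift 3.

shift 3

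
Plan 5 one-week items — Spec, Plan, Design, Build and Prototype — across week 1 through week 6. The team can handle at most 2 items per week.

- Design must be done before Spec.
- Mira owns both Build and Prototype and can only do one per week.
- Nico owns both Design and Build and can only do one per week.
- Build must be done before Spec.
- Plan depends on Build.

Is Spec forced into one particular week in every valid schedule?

No

Spec can be week 3 (e.g. Spec in week 3; Build in week 1; Plan in week 2; Design in week 2; Prototype in week 3) or week 4 (e.g. Spec in week 4; Build in week 1; Design in week 2; Prototype in week 3; Plan in week 2).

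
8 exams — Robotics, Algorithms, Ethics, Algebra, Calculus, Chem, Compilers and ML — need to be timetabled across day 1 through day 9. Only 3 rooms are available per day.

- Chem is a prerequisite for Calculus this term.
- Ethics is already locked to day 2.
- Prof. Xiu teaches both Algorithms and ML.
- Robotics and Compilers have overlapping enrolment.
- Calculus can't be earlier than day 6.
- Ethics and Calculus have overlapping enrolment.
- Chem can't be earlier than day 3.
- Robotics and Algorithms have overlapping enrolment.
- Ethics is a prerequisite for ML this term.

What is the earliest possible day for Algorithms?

Algorithms at day 1 is achievable: Algebra -> day 1; Algorithms -> day 1; Robotics -> day 2; Calculus -> day 6; Chem -> day 3; Compilers -> day 1; ML -> day 3; Ethics -> day 2.

day 1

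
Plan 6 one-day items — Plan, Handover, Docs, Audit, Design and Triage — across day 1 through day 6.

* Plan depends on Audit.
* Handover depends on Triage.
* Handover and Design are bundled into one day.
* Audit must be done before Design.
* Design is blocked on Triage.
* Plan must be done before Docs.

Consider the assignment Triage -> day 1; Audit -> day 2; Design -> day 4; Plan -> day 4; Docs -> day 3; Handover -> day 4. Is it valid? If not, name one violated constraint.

Plan must be done before Docs — violated.
Audit must be done before Design — holds.
Plan depends on Audit — holds.
Handover and Design are bundled into one day — holds.
Handover depends on Triage — holds.
Design is blocked on Triage — holds.

No. Plan must be done before Docs is not satisfied.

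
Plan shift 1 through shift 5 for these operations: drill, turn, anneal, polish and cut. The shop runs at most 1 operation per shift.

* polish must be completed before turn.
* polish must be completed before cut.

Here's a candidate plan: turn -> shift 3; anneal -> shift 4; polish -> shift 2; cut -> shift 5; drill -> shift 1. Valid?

polish must be completed before cut — holds.
polish must be completed before turn — holds.
The shop runs at most 1 operation per shift — holds.

Valid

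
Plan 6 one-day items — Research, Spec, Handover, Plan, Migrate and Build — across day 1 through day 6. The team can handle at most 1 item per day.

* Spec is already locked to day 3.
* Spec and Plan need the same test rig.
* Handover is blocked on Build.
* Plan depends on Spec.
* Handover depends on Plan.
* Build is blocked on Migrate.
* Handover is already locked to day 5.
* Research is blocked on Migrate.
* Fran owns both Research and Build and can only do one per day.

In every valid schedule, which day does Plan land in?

day 4

Spec is fixed at day 3 and must come before Plan, so Plan is at least day 4.
Handover is fixed at day 5 and must come after Plan, so Plan is at most day 4.
So Plan must be day 4.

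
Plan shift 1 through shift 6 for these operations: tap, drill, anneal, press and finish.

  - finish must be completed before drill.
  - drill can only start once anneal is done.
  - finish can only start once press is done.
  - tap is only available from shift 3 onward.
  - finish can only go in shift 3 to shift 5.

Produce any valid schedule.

tap=shift 3; drill=shift 4; anneal=shift 1; press=shift 1; finish=shift 3

Checking: finish(shift 3) before drill(shift 4); anneal(shift 1) before drill(shift 4); press(shift 1) before finish(shift 3); finish=shift 3 in [shift 3,shift 5]; tap=shift 3 in [shift 3,shift 6].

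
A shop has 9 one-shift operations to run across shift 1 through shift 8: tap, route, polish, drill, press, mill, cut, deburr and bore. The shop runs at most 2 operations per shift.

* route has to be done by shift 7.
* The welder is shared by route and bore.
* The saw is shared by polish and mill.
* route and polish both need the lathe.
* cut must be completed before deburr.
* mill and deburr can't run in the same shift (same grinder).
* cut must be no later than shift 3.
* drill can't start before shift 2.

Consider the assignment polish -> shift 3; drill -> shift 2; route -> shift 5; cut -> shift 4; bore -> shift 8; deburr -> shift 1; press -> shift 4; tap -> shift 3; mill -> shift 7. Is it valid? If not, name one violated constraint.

Invalid. cut must be completed before deburr.

cut must be no later than shift 3 — violated.
route and polish both need the lathe — holds.
cut must be completed before deburr — violated.
mill and deburr can't run in the same shift (same grinder) — holds.
drill can't start before shift 2 — holds.
The saw is shared by polish and mill — holds.
The shop runs at most 2 operations per shift — holds.
The welder is shared by route and bore — holds.
route has to be done by shift 7 — holds.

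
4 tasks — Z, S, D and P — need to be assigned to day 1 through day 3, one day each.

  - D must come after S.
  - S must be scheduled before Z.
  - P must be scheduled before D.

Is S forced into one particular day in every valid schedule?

S can be day 1 (e.g. Z=day 2; D=day 2; S=day 1; P=day 1) or day 2 (e.g. P in day 1; D in day 3; S in day 2; Z in day 3).

No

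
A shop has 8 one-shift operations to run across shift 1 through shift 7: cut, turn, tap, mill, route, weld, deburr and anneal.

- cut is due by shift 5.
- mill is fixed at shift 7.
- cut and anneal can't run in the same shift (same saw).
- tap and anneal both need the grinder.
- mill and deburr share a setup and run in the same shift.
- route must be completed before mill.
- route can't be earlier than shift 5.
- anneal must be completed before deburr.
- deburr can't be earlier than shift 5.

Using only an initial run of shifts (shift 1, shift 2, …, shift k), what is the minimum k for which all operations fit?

7

The precedence chain requires at least 2 distinct shifts.
mill can't be placed before shift 7, so the schedule must run through at least shift 7.
7 works (last occupied shift: shift 7): for example turn -> shift 1; weld -> shift 1; route -> shift 5; anneal -> shift 2; cut -> shift 1; mill -> shift 7; deburr -> shift 7; tap -> shift 1.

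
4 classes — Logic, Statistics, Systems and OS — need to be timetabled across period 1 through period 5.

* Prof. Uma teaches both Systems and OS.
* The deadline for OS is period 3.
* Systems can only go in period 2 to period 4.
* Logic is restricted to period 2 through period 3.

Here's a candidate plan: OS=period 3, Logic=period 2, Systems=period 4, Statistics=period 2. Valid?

Yes, all constraints hold

Logic is restricted to period 2 through period 3 — holds.
Prof. Uma teaches both Systems and OS — holds.
Systems can only go in period 2 to period 4 — holds.
The deadline for OS is period 3 — holds.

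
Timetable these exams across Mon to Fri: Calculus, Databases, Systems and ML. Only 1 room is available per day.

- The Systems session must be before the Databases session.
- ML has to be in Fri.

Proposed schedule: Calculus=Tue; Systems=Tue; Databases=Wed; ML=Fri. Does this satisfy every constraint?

No — it violates: Only 1 room is available per day

Only 1 room is available per day — violated.
ML has to be in Fri — holds.
The Systems session must be before the Databases session — holds.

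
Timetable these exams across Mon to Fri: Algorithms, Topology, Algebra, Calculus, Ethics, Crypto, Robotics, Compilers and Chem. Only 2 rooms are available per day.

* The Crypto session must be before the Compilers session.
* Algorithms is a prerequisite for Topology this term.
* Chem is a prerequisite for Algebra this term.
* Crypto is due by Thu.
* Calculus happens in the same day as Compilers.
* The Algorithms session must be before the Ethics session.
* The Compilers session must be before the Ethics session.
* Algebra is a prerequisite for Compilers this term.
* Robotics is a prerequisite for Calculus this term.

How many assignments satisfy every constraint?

53

Splitting on Algorithms: it can be Mon (22), Tue (17), Wed (12), Thu (2). Listing each branch's schedules as (Topology, Algebra, Calculus, Ethics, Crypto, Robotics, Compilers, Chem):
Algorithms=Mon: (Tue,Tue,Thu,Fri,Wed,Wed,Thu,Mon) (Tue,Wed,Thu,Fri,Mon,Wed,Thu,Tue) (Tue,Wed,Thu,Fri,Tue,Wed,Thu,Mon) (Tue,Wed,Thu,Fri,Wed,Mon,Thu,Tue) (Tue,Wed,Thu,Fri,Wed,Tue,Thu,Mon) (Wed,Tue,Thu,Fri,Tue,Wed,Thu,Mon) (Wed,Tue,Thu,Fri,Wed,Tue,Thu,Mon) (Wed,Wed,Thu,Fri,Mon,Tue,Thu,Tue) (Wed,Wed,Thu,Fri,Tue,Mon,Thu,Tue) (Wed,Wed,Thu,Fri,Tue,Tue,Thu,Mon) (Fri,Tue,Thu,Fri,Tue,Wed,Thu,Mon) (Fri,Tue,Thu,Fri,Wed,Tue,Thu,Mon) (Fri,Tue,Thu,Fri,Wed,Wed,Thu,Mon) (Fri,Wed,Thu,Fri,Mon,Tue,Thu,Tue) (Fri,Wed,Thu,Fri,Mon,Wed,Thu,Tue) (Fri,Wed,Thu,Fri,Tue,Mon,Thu,Tue) (Fri,Wed,Thu,Fri,Tue,Tue,Thu,Mon) (Fri,Wed,Thu,Fri,Tue,Wed,Thu,Mon) (Fri,Wed,Thu,Fri,Tue,Wed,Thu,Tue) (Fri,Wed,Thu,Fri,Wed,Mon,Thu,Tue) (Fri,Wed,Thu,Fri,Wed,Tue,Thu,Mon) (Fri,Wed,Thu,Fri,Wed,Tue,Thu,Tue) — 22.
Algorithms=Tue: (Wed,Tue,Thu,Fri,Mon,Wed,Thu,Mon) (Wed,Tue,Thu,Fri,Wed,Mon,Thu,Mon) (Wed,Wed,Thu,Fri,Mon,Mon,Thu,Tue) (Wed,Wed,Thu,Fri,Mon,Tue,Thu,Mon) (Wed,Wed,Thu,Fri,Tue,Mon,Thu,Mon) (Fri,Tue,Thu,Fri,Mon,Wed,Thu,Mon) (Fri,Tue,Thu,Fri,Wed,Mon,Thu,Mon) (Fri,Tue,Thu,Fri,Wed,Wed,Thu,Mon) (Fri,Wed,Thu,Fri,Mon,Mon,Thu,Tue) (Fri,Wed,Thu,Fri,Mon,Tue,Thu,Mon) (Fri,Wed,Thu,Fri,Mon,Wed,Thu,Mon) (Fri,Wed,Thu,Fri,Mon,Wed,Thu,Tue) (Fri,Wed,Thu,Fri,Tue,Mon,Thu,Mon) (Fri,Wed,Thu,Fri,Tue,Wed,Thu,Mon) (Fri,Wed,Thu,Fri,Wed,Mon,Thu,Mon) (Fri,Wed,Thu,Fri,Wed,Mon,Thu,Tue) (Fri,Wed,Thu,Fri,Wed,Tue,Thu,Mon) — 17.
Algorithms=Wed: (Fri,Tue,Thu,Fri,Mon,Tue,Thu,Mon) (Fri,Tue,Thu,Fri,Mon,Wed,Thu,Mon) (Fri,Tue,Thu,Fri,Tue,Mon,Thu,Mon) (Fri,Tue,Thu,Fri,Tue,Wed,Thu,Mon) (Fri,Tue,Thu,Fri,Wed,Mon,Thu,Mon) (Fri,Tue,Thu,Fri,Wed,Tue,Thu,Mon) (Fri,Wed,Thu,Fri,Mon,Mon,Thu,Tue) (Fri,Wed,Thu,Fri,Mon,Tue,Thu,Mon) (Fri,Wed,Thu,Fri,Mon,Tue,Thu,Tue) (Fri,Wed,Thu,Fri,Tue,Mon,Thu,Mon) (Fri,Wed,Thu,Fri,Tue,Mon,Thu,Tue) (Fri,Wed,Thu,Fri,Tue,Tue,Thu,Mon) — 12.
Algorithms=Thu: (Fri,Tue,Wed,Fri,Mon,Tue,Wed,Mon) (Fri,Tue,Wed,Fri,Tue,Mon,Wed,Mon) — 2.
Summing: 22 + 17 + 12 + 2 = 53.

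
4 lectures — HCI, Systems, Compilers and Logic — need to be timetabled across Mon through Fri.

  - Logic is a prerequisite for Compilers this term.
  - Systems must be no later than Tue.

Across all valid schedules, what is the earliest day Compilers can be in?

Tue

Precedence pushes Compilers to at least Tue.
Compilers at Tue is achievable: HCI -> Mon, Logic -> Mon, Compilers -> Tue, Systems -> Mon.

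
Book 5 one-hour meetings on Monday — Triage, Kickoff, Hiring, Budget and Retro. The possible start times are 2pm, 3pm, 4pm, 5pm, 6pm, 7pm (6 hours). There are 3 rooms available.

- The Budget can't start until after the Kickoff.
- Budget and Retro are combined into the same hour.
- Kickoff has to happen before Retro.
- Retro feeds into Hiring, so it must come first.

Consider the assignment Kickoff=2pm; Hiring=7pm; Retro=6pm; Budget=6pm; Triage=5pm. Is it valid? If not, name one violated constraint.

There are 3 rooms available — holds.
The Budget can't start until after the Kickoff — holds.
Retro feeds into Hiring, so it must come first — holds.
Kickoff has to happen before Retro — holds.
Budget and Retro are combined into the same hour — holds.

Yes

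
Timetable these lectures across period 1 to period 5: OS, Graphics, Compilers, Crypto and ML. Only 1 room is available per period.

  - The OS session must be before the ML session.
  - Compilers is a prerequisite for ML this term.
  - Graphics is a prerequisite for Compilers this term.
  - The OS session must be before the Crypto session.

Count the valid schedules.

Splitting on OS: it can be period 1 (4), period 2 (3), period 3 (2). Listing each branch's schedules as (Graphics, Compilers, Crypto, ML) by period number:
OS=period 1: (2,3,4,5) (2,3,5,4) (2,4,3,5) (3,4,2,5) — 4.
OS=period 2: (1,3,4,5) (1,3,5,4) (1,4,3,5) — 3.
OS=period 3: (1,2,4,5) (1,2,5,4) — 2.
Summing: 4 + 3 + 2 = 9.

9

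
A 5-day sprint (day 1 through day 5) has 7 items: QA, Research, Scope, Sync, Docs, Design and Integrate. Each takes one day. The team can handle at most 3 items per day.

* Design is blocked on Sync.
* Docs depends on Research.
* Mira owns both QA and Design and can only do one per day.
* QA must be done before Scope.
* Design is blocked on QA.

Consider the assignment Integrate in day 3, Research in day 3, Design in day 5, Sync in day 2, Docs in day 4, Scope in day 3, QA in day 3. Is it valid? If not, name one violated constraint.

No — it violates: The team can handle at most 3 items per day

Design is blocked on Sync — holds.
Docs depends on Research — holds.
QA must be done before Scope — violated.
The team can handle at most 3 items per day — violated.
Design is blocked on QA — holds.
Mira owns both QA and Design and can only do one per day — holds.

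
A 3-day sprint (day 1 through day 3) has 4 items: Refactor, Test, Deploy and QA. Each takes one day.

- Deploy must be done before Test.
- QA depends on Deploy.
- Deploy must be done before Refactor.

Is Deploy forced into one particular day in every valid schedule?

No

Deploy can be day 1 (e.g. Test=day 2, Refactor=day 2, QA=day 2, Deploy=day 1) or day 2 (e.g. Deploy in day 2, Refactor in day 3, QA in day 3, Test in day 3).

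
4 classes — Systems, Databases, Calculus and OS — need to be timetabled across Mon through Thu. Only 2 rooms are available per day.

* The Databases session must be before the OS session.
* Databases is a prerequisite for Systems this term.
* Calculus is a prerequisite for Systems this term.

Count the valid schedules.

Splitting on Systems: it can be Tue (3), Wed (10), Thu (18). Listing each branch's schedules as (Databases, Calculus, OS):
Systems=Tue: (Mon,Mon,Tue) (Mon,Mon,Wed) (Mon,Mon,Thu) — 3.
Systems=Wed: (Mon,Mon,Tue) (Mon,Mon,Wed) (Mon,Mon,Thu) (Mon,Tue,Tue) (Mon,Tue,Wed) (Mon,Tue,Thu) (Tue,Mon,Wed) (Tue,Mon,Thu) (Tue,Tue,Wed) (Tue,Tue,Thu) — 10.
Systems=Thu: (Mon,Mon,Tue) (Mon,Mon,Wed) (Mon,Mon,Thu) (Mon,Tue,Tue) (Mon,Tue,Wed) (Mon,Tue,Thu) (Mon,Wed,Tue) (Mon,Wed,Wed) (Mon,Wed,Thu) (Tue,Mon,Wed) (Tue,Mon,Thu) (Tue,Tue,Wed) (Tue,Tue,Thu) (Tue,Wed,Wed) (Tue,Wed,Thu) (Wed,Mon,Thu) (Wed,Tue,Thu) (Wed,Wed,Thu) — 18.
Summing: 3 + 10 + 18 = 31.

31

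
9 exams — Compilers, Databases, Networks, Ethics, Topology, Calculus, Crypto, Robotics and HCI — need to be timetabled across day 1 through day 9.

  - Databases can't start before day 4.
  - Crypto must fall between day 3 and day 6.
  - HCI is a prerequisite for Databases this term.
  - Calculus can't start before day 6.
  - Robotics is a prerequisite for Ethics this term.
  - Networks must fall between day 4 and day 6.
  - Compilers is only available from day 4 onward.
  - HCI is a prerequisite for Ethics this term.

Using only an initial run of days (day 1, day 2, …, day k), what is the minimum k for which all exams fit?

6

The precedence chain requires at least 2 distinct days.
Calculus can't be placed before day 6, so the schedule must run through at least day 6.
6 works (last occupied day: day 6): for example Robotics=day 1; Topology=day 1; Compilers=day 4; HCI=day 1; Crypto=day 3; Databases=day 4; Ethics=day 2; Calculus=day 6; Networks=day 4.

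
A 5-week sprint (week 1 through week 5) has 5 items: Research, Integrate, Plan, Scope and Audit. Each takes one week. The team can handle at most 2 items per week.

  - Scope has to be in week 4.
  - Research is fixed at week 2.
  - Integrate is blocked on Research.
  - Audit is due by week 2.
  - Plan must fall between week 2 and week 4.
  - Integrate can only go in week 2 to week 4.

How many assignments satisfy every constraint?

8

Splitting on Integrate: it can be week 3 (5), week 4 (3). Listing each branch's schedules as (Research, Plan, Scope, Audit) by week number:
Integrate=week 3: (2,2,4,1) (2,3,4,1) (2,3,4,2) (2,4,4,1) (2,4,4,2) — 5.
Integrate=week 4: (2,2,4,1) (2,3,4,1) (2,3,4,2) — 3.
Summing: 5 + 3 = 8.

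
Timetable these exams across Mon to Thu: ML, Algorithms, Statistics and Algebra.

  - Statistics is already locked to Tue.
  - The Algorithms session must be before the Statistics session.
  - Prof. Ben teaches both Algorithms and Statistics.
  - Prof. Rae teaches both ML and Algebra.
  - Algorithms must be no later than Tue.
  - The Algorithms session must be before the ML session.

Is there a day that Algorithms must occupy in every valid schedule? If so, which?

Algorithms's window is Mon–Tue.
Statistics is fixed at Tue, and Algorithms can't share a day with Statistics.
So Algorithms must be Mon.

Mon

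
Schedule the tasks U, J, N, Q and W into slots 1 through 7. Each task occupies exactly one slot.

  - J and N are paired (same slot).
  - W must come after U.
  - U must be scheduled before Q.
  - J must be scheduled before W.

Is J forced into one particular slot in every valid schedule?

No

J can be 1 (e.g. U -> 1; N -> 1; W -> 2; J -> 1; Q -> 2) or 2 (e.g. Q -> 2, N -> 2, U -> 1, J -> 2, W -> 3).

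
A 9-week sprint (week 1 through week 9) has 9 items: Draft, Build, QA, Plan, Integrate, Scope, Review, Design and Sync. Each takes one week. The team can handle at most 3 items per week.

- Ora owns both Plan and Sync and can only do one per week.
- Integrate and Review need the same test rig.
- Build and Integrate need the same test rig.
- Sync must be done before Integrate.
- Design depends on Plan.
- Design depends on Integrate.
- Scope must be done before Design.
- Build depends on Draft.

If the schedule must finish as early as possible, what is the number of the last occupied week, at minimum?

The precedence chain requires at least 3 distinct weeks.
With at most 3 per week and 9 work items, at least 3 weeks are needed.
3 works (last occupied week: week 3): for example Build in week 3; Draft in week 1; Plan in week 2; Sync in week 1; Scope in week 1; Review in week 3; QA in week 2; Design in week 3; Integrate in week 2.

3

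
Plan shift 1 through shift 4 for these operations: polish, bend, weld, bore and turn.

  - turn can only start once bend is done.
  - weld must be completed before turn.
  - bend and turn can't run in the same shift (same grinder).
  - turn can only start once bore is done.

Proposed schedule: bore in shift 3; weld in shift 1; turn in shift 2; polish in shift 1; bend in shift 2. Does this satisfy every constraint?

No. turn can only start once bore is done is not satisfied.

turn can only start once bore is done — violated.
turn can only start once bend is done — violated.
bend and turn can't run in the same shift (same grinder) — violated.
weld must be completed before turn — holds.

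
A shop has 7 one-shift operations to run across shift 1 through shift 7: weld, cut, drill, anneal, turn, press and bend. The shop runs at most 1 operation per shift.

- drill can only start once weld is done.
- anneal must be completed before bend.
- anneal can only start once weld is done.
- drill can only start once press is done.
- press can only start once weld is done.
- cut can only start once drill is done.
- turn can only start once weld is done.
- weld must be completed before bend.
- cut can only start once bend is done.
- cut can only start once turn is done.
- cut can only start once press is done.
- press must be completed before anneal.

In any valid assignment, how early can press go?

shift 2

Precedence pushes press to at least shift 2; downstream work caps press at shift 4.
press at shift 2 is achievable: anneal -> shift 4, bend -> shift 5, turn -> shift 6, cut -> shift 7, press -> shift 2, weld -> shift 1, drill -> shift 3.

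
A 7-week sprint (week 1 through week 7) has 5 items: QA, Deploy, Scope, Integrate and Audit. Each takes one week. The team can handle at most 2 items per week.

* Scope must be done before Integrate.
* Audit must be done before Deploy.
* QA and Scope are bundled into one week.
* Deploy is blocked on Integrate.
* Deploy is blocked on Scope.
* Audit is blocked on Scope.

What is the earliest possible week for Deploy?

week 3

Precedence pushes Deploy to at least week 3.
Deploy at week 3 is achievable: Scope -> week 1; Audit -> week 2; Deploy -> week 3; QA -> week 1; Integrate -> week 2.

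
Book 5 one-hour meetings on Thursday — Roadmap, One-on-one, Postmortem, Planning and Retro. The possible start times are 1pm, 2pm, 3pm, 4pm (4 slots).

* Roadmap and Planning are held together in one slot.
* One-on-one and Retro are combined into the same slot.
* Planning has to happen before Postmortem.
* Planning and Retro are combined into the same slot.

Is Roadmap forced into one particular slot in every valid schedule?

Roadmap can be 1pm (e.g. Planning in 1pm; Postmortem in 2pm; Roadmap in 1pm; One-on-one in 1pm; Retro in 1pm) or 2pm (e.g. Retro=2pm, Postmortem=3pm, Roadmap=2pm, One-on-one=2pm, Planning=2pm).

No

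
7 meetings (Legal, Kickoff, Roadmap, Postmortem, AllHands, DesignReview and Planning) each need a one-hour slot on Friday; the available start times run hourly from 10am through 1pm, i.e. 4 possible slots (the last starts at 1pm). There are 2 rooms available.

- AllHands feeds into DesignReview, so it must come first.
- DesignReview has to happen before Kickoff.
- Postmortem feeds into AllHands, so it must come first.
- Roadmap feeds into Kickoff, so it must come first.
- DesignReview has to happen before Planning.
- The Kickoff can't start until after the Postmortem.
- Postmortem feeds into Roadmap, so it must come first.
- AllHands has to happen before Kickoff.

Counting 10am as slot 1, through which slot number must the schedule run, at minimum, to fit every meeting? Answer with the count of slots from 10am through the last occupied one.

The precedence chain requires at least 4 distinct slots.
With at most 2 per slot and 7 meetings, at least 4 slots are needed.
4 works (last occupied slot: 1pm): for example DesignReview in 12pm; Legal in 10am; AllHands in 11am; Planning in 1pm; Roadmap in 11am; Postmortem in 10am; Kickoff in 1pm.

4 slots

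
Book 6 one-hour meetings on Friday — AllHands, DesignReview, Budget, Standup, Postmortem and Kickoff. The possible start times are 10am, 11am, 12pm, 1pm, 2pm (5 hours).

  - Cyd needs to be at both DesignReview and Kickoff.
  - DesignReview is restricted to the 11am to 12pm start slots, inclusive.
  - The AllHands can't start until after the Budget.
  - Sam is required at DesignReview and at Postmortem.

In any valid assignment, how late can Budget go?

1pm

Downstream work caps Budget at 1pm.
Budget at 1pm is achievable: Postmortem=10am, Kickoff=10am, AllHands=2pm, DesignReview=11am, Budget=1pm, Standup=10am.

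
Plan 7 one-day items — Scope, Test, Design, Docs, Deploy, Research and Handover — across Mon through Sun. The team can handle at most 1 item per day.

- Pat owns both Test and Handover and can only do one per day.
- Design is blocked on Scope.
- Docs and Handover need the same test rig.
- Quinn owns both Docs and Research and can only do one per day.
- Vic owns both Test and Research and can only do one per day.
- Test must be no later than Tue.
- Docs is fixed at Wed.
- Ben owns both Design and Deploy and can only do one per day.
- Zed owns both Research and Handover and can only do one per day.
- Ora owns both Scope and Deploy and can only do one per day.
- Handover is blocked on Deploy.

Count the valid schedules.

Splitting on Scope: it can be Mon (12), Tue (12), Thu (18), Fri (12), Sat (6). Listing each branch's schedules as (Test, Design, Docs, Deploy, Research, Handover):
Scope=Mon: (Tue,Thu,Wed,Fri,Sat,Sun) (Tue,Thu,Wed,Fri,Sun,Sat) (Tue,Thu,Wed,Sat,Fri,Sun) (Tue,Fri,Wed,Thu,Sat,Sun) (Tue,Fri,Wed,Thu,Sun,Sat) (Tue,Fri,Wed,Sat,Thu,Sun) (Tue,Sat,Wed,Thu,Fri,Sun) (Tue,Sat,Wed,Thu,Sun,Fri) (Tue,Sat,Wed,Fri,Thu,Sun) (Tue,Sun,Wed,Thu,Fri,Sat) (Tue,Sun,Wed,Thu,Sat,Fri) (Tue,Sun,Wed,Fri,Thu,Sat) — 12.
Scope=Tue: (Mon,Thu,Wed,Fri,Sat,Sun) (Mon,Thu,Wed,Fri,Sun,Sat) (Mon,Thu,Wed,Sat,Fri,Sun) (Mon,Fri,Wed,Thu,Sat,Sun) (Mon,Fri,Wed,Thu,Sun,Sat) (Mon,Fri,Wed,Sat,Thu,Sun) (Mon,Sat,Wed,Thu,Fri,Sun) (Mon,Sat,Wed,Thu,Sun,Fri) (Mon,Sat,Wed,Fri,Thu,Sun) (Mon,Sun,Wed,Thu,Fri,Sat) (Mon,Sun,Wed,Thu,Sat,Fri) (Mon,Sun,Wed,Fri,Thu,Sat) — 12.
Scope=Thu: (Mon,Fri,Wed,Tue,Sat,Sun) (Mon,Fri,Wed,Tue,Sun,Sat) (Mon,Fri,Wed,Sat,Tue,Sun) (Mon,Sat,Wed,Tue,Fri,Sun) (Mon,Sat,Wed,Tue,Sun,Fri) (Mon,Sat,Wed,Fri,Tue,Sun) (Mon,Sun,Wed,Tue,Fri,Sat) (Mon,Sun,Wed,Tue,Sat,Fri) (Mon,Sun,Wed,Fri,Tue,Sat) (Tue,Fri,Wed,Mon,Sat,Sun) (Tue,Fri,Wed,Mon,Sun,Sat) (Tue,Fri,Wed,Sat,Mon,Sun) (Tue,Sat,Wed,Mon,Fri,Sun) (Tue,Sat,Wed,Mon,Sun,Fri) (Tue,Sat,Wed,Fri,Mon,Sun) (Tue,Sun,Wed,Mon,Fri,Sat) (Tue,Sun,Wed,Mon,Sat,Fri) (Tue,Sun,Wed,Fri,Mon,Sat) — 18.
Scope=Fri: (Mon,Sat,Wed,Tue,Thu,Sun) (Mon,Sat,Wed,Tue,Sun,Thu) (Mon,Sat,Wed,Thu,Tue,Sun) (Mon,Sun,Wed,Tue,Thu,Sat) (Mon,Sun,Wed,Tue,Sat,Thu) (Mon,Sun,Wed,Thu,Tue,Sat) (Tue,Sat,Wed,Mon,Thu,Sun) (Tue,Sat,Wed,Mon,Sun,Thu) (Tue,Sat,Wed,Thu,Mon,Sun) (Tue,Sun,Wed,Mon,Thu,Sat) (Tue,Sun,Wed,Mon,Sat,Thu) (Tue,Sun,Wed,Thu,Mon,Sat) — 12.
Scope=Sat: (Mon,Sun,Wed,Tue,Thu,Fri) (Mon,Sun,Wed,Tue,Fri,Thu) (Mon,Sun,Wed,Thu,Tue,Fri) (Tue,Sun,Wed,Mon,Thu,Fri) (Tue,Sun,Wed,Mon,Fri,Thu) (Tue,Sun,Wed,Thu,Mon,Fri) — 6.
Summing: 12 + 12 + 18 + 12 + 6 = 60.

60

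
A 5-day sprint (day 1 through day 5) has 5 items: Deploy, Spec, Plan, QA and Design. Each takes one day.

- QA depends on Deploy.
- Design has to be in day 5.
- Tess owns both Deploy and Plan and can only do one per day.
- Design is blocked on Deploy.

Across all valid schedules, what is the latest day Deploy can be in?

day 4

Downstream work caps Deploy at day 4.
Deploy at day 4 is achievable: Spec in day 1; Design in day 5; QA in day 5; Deploy in day 4; Plan in day 1.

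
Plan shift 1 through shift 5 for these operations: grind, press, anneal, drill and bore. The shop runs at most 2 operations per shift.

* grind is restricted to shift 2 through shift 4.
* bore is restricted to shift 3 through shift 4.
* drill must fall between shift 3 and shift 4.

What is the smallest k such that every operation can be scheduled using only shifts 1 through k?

With at most 2 per shift and 5 operations, at least 3 shifts are needed.
drill can't be placed before shift 3, so the schedule must run through at least shift 3.
3 works (last occupied shift: shift 3): for example press=shift 1, bore=shift 3, grind=shift 2, drill=shift 3, anneal=shift 1.

3 shifts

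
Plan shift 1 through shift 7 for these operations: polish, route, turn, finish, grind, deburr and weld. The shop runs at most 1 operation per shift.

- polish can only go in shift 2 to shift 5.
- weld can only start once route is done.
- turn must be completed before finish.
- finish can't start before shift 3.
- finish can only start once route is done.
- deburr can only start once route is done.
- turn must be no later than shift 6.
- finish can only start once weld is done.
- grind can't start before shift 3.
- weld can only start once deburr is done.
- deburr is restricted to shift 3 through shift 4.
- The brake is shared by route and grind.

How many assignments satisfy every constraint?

36

Splitting on polish: it can be shift 2 (16), shift 3 (6), shift 4 (6), shift 5 (8). Listing each branch's schedules as (route, turn, finish, grind, deburr, weld) by shift number:
polish=shift 2: (1,3,6,7,4,5) (1,3,7,5,4,6) (1,3,7,6,4,5) (1,4,6,7,3,5) (1,4,7,5,3,6) (1,4,7,6,3,5) (1,5,6,7,3,4) (1,5,7,3,4,6) (1,5,7,4,3,6) (1,5,7,6,3,4) (1,6,7,3,4,5) (1,6,7,4,3,5) (1,6,7,5,3,4) (3,1,6,7,4,5) (3,1,7,5,4,6) (3,1,7,6,4,5) — 16.
polish=shift 3: (1,2,6,7,4,5) (1,2,7,5,4,6) (1,2,7,6,4,5) (2,1,6,7,4,5) (2,1,7,5,4,6) (2,1,7,6,4,5) — 6.
polish=shift 4: (1,2,6,7,3,5) (1,2,7,5,3,6) (1,2,7,6,3,5) (2,1,6,7,3,5) (2,1,7,5,3,6) (2,1,7,6,3,5) — 6.
polish=shift 5: (1,2,6,7,3,4) (1,2,7,3,4,6) (1,2,7,4,3,6) (1,2,7,6,3,4) (2,1,6,7,3,4) (2,1,7,3,4,6) (2,1,7,4,3,6) (2,1,7,6,3,4) — 8.
Summing: 16 + 6 + 6 + 8 = 36.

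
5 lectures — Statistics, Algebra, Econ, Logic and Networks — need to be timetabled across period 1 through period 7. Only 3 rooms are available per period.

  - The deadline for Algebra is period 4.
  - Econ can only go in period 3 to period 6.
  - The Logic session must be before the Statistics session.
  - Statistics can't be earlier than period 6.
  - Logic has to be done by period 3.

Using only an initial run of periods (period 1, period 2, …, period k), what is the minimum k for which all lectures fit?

The precedence chain requires at least 2 distinct periods.
With at most 3 per period and 5 lectures, at least 2 periods are needed.
Statistics can't be placed before period 6, so the schedule must run through at least period 6.
6 works (last occupied period: period 6): for example Algebra -> period 1, Networks -> period 1, Statistics -> period 6, Logic -> period 1, Econ -> period 3.

6 periods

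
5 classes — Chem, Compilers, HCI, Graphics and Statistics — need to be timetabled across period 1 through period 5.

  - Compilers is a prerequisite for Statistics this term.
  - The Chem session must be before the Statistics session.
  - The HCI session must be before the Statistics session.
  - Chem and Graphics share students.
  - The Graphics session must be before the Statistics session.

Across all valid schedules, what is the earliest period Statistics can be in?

period 3

Precedence pushes Statistics to at least period 2.
Statistics at period 3 is achievable: Chem -> period 1; Statistics -> period 3; Graphics -> period 2; HCI -> period 1; Compilers -> period 1.
Nothing earlier works — the conflict constraints rule out every period before period 3.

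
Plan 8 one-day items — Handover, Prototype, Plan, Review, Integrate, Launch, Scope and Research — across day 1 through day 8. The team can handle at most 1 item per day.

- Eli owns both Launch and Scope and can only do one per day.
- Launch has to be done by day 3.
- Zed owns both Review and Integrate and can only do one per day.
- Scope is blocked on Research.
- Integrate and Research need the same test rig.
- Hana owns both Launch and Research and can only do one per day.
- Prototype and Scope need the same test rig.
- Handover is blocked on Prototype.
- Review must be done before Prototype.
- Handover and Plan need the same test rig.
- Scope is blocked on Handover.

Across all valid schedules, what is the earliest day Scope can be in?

Precedence pushes Scope to at least day 4.
Scope at day 6 is achievable: Plan -> day 7; Integrate -> day 8; Prototype -> day 3; Research -> day 5; Review -> day 2; Handover -> day 4; Scope -> day 6; Launch -> day 1.
Nothing earlier works — the conflict and capacity constraints rule out every day before day 6.

day 6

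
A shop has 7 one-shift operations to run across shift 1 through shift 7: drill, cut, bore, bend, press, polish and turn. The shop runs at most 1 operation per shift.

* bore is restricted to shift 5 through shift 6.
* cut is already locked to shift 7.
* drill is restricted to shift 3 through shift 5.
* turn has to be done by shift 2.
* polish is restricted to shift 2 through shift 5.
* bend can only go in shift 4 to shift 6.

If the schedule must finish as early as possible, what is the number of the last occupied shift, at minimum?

7

With at most 1 per shift and 7 operations, at least 7 shifts are needed.
cut can't be placed before shift 7, so the schedule must run through at least shift 7.
7 works (last occupied shift: shift 7): for example turn in shift 1; drill in shift 3; cut in shift 7; bore in shift 5; press in shift 6; bend in shift 4; polish in shift 2.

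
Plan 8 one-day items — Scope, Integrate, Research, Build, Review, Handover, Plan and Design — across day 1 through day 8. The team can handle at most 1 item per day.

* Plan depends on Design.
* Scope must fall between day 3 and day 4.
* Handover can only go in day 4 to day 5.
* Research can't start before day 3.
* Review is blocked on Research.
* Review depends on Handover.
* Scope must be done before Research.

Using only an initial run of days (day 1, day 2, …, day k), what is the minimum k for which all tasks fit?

The precedence chain requires at least 3 distinct days.
With at most 1 per day and 8 tasks, at least 8 days are needed.
Propagating the time windows through the other constraints, Review can't land before day 5, so the schedule must run through at least day 5.
8 works (last occupied day: day 8): for example Review=day 6; Research=day 5; Handover=day 4; Integrate=day 7; Plan=day 2; Design=day 1; Scope=day 3; Build=day 8.

8 days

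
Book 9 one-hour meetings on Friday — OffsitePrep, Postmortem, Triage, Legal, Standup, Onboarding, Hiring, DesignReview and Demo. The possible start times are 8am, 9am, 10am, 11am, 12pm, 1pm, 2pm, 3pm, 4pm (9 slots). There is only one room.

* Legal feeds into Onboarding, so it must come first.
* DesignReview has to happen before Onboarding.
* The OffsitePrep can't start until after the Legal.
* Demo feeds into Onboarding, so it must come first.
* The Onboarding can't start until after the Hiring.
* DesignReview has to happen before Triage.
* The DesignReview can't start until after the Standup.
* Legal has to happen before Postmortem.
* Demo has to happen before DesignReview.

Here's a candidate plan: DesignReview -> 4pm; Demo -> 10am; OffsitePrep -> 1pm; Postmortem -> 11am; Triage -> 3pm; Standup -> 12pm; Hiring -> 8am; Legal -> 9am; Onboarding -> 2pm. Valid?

Demo feeds into Onboarding, so it must come first — holds.
The OffsitePrep can't start until after the Legal — holds.
DesignReview has to happen before Triage — violated.
DesignReview has to happen before Onboarding — violated.
Demo has to happen before DesignReview — holds.
Legal feeds into Onboarding, so it must come first — holds.
There is only one room — holds.
The DesignReview can't start until after the Standup — holds.
The Onboarding can't start until after the Hiring — holds.
Legal has to happen before Postmortem — holds.

No — it violates: DesignReview has to happen before Onboarding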